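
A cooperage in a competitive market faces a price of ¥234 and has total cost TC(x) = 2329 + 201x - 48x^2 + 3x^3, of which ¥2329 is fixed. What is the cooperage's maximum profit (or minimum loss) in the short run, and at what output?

AVC = 201 - 48x + 3x^2 has its minimum ¥9 at x = 8; price ¥234 clears that bar, so the firm operates.
With MC = 201 - 96x + 9x^2, P = MC on the upward-sloping part at x* = 11.
TR = 234·11 = 2574. TC = 2329 + 396 = 2725. Profit = 2574 − 2725 = -¥151.
By producing, the firm covers all variable cost plus ¥2178 of fixed cost; shutting down would lose the full ¥2329.

Profit = -¥151 at x = 11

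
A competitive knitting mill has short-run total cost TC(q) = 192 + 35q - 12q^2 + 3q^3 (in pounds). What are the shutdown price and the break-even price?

AVC = 35 - 12q + 3q^2; minimized at q = 2, giving min AVC = £23. That is the shutdown price.
ATC = 192/q + 35 - 12q + 3q^2. Setting dATC/dq = −192/q^2 − 12 + 6q = 0 gives q = 4 (since 6·4^3 − 12·4^2 = 192).
min ATC = 192/4 + 35 − 12·4 + 3·4^2 = £83. That is the break-even price.
Between these two prices the firm operates at a loss; above £83 it earns a profit.

Shutdown price = £23; break-even price = £83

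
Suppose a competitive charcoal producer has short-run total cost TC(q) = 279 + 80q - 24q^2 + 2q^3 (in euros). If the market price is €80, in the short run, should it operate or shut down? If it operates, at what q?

From TC, MC = TC'(q) = 80 - 48q + 6q^2 and AVC = VC/q = 80 - 24q + 2q^2.
AVC is minimized where dAVC/dq = -24 + 4q = 0, at q = 6; min AVC = 80 - 24·6 + 2·6^2 = €8.
Since P = €80 ≥ min AVC = €8, price covers variable cost and the firm should produce.
Set P = MC: 80 = 80 - 48q + 6q^2 → -48q + 6q^2 = 0. The roots are q = 0 and q = 8; the profit-maximizing output is on the rising part of MC, so q* = 8.
Check: AVC at q = 8 is €16 ≤ P, so revenue covers variable cost.
Profit = P·q − TC = 80·8 − 407 = €233.

Produce at q = 8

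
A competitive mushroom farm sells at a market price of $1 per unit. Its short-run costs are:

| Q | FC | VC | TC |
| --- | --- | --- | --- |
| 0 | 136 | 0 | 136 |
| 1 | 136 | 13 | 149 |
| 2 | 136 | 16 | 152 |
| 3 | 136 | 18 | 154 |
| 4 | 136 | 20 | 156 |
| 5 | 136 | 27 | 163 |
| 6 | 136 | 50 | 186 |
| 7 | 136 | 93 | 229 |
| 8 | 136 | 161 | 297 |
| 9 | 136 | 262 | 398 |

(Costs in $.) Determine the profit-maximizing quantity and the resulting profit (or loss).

Q = 0 (shut down); profit = -$136

Compute π = P·Q − TC at each output: Q=0: -136; Q=1: -148; Q=2: -150; Q=3: -151; Q=4: -152; Q=5: -158; Q=6: -180; Q=7: -222; Q=8: -289; Q=9: -389.
Profit is highest at Q = 0. Equivalently, the lowest AVC in the table is 20/4 ≈ $5 at Q = 4, and P = $1 falls below it — price never covers variable cost, so the firm shuts down and loses only its fixed cost.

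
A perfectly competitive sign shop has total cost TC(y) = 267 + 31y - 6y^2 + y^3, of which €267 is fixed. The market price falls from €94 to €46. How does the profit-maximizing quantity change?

Output falls from 7 to 5

AVC = 31 - 6y + y^2, minimized at y = 3 where min AVC = €22. MC = 31 - 12y + 3y^2.
With P = €94 above the shutdown price, P = MC gives y = 7.
At P = €46 ≥ min AVC, set P = MC: y = 5. The firm stays open but cuts output.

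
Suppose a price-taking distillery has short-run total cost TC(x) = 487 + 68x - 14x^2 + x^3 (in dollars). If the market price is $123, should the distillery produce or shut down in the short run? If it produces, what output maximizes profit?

Strip out fixed cost: VC = 68x - 14x^2 + x^3. Then AVC = 68 - 14x + x^2 and MC = 68 - 28x + 3x^2.
AVC is minimized where dAVC/dx = -14 + 2x = 0, at x = 7; min AVC = 68 - 14·7 + 7^2 = $19.
P = $123 exceeds min AVC = $19, so the firm stays open.
P = MC gives -55 - 28x + 3x^2 = 0, with roots -5/3 and 11. Take the larger (rising MC): x* = 11.
Check: AVC at x = 11 is $35 ≤ P, so revenue covers variable cost.
Profit = P·x − TC = 123·11 − 872 = $481.

Produce at x = 11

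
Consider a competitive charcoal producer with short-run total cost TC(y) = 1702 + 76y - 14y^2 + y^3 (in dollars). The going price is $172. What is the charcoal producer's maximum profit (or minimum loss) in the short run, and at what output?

Profit = -$262 at y = 12

AVC = 76 - 14y + y^2; min AVC = $27 at y = 7. Since P = $172 ≥ min AVC, the firm produces.
MC = 76 - 28y + 3y^2. Setting P = MC and taking the root on the rising branch gives y* = 12.
TR = 172·12 = 2064. TC = 1702 + 624 = 2326. Profit = 2064 − 2326 = -$262.
That loss of $262 beats the $1702 the firm would lose by shutting down; producing recovers $1440 of fixed cost.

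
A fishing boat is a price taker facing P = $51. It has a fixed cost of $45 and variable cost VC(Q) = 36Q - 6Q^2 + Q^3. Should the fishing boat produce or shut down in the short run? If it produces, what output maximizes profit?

Produce at Q = 5

Strip out fixed cost: VC = 36Q - 6Q^2 + Q^3. Then AVC = 36 - 6Q + Q^2 and MC = 36 - 12Q + 3Q^2.
The AVC parabola has its vertex at Q = 6/2 = 3, where AVC = 36 - 6·3 + 3^2 = $27.
Since P = $51 ≥ min AVC = $27, price covers variable cost and the firm should produce.
Solving P = MC: -15 - 12Q + 3Q^2 = 0 ⇒ Q = -1 or 5. On the upward-sloping branch, Q* = 5.
Check: AVC at Q = 5 is $31 ≤ P, so revenue covers variable cost.
Profit = P·Q − TC = 51·5 − 200 = $55.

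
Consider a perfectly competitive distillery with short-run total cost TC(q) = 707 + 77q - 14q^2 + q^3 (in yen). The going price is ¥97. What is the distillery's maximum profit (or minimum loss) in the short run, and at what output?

Profit = -¥107 at q = 10

AVC = 77 - 14q + q^2; min AVC = ¥28 at q = 7. Since P = ¥97 ≥ min AVC, the firm produces.
MC = 77 - 28q + 3q^2. Setting P = MC and taking the root on the rising branch gives q* = 10.
TR = 97·10 = 970. TC = 707 + 370 = 1077. Profit = 970 − 1077 = -¥107.
That loss of ¥107 beats the ¥707 the firm would lose by shutting down; producing recovers ¥600 of fixed cost.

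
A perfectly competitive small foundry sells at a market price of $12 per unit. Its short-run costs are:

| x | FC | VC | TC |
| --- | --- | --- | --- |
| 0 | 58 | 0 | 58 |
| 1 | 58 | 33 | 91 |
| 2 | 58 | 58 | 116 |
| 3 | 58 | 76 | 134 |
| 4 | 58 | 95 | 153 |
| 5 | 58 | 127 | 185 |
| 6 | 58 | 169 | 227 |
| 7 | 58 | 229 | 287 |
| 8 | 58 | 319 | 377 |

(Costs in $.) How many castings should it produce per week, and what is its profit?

Compute π = P·x − TC at each output: x=0: -58; x=1: -79; x=2: -92; x=3: -98; x=4: -105; x=5: -125; x=6: -155; x=7: -203; x=8: -281.
Profit is highest at x = 0. Equivalently, the lowest AVC in the table is 95/4 ≈ $23.75 at x = 4, and P = $12 falls below it — price never covers variable cost, so the firm shuts down and loses only its fixed cost.

x = 0 (shut down); profit = -$58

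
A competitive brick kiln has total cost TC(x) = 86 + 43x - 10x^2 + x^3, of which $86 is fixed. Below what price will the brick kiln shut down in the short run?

$18 per unit

The firm shuts down when price falls below the minimum of average variable cost. AVC = VC/x = 43 - 10x + x^2.
dAVC/dx = -10 + 2x = 0 gives x = 5. min AVC = 43 - 10·5 + 5^2 = 18.
For P < $18 the firm produces nothing.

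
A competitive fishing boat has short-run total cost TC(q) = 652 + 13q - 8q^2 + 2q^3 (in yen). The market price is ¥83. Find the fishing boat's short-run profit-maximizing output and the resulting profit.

AVC = 13 - 8q + 2q^2 has its minimum ¥5 at q = 2; price ¥83 clears that bar, so the firm operates.
With MC = 13 - 16q + 6q^2, P = MC on the upward-sloping part at q* = 5.
TR = 83·5 = 415. TC = 652 + 115 = 767. Profit = 415 − 767 = -¥352.
By producing, the firm covers all variable cost plus ¥300 of fixed cost; shutting down would lose the full ¥652.

Profit = -¥352 at q = 5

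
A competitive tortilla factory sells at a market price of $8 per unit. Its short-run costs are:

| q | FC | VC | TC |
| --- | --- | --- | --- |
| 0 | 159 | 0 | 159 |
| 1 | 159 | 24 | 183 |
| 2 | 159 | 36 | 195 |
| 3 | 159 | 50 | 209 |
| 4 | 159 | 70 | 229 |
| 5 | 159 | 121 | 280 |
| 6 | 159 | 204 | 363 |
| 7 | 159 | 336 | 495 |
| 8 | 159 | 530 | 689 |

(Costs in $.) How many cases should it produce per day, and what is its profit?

Compute π = P·q − TC at each output: q=0: -159; q=1: -175; q=2: -179; q=3: -185; q=4: -197; q=5: -240; q=6: -315; q=7: -439; q=8: -625.
Profit is highest at q = 0. Equivalently, the lowest AVC in the table is 50/3 ≈ $16.67 at q = 3, and P = $8 falls below it — price never covers variable cost, so the firm shuts down and loses only its fixed cost.

q = 0 (shut down); profit = -$159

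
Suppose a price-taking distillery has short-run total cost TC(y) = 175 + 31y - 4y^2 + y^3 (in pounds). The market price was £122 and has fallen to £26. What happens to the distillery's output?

Output falls from 7 to 0 (the firm shuts down)

MC = 31 - 8y + 3y^2; the shutdown threshold is min AVC = £27 (at y = 2).
At P = £122 ≥ min AVC, set P = MC on the rising branch: y = 7.
At P = £26 < min AVC = £27, price no longer covers variable cost at any output, so the firm shuts down: y = 0.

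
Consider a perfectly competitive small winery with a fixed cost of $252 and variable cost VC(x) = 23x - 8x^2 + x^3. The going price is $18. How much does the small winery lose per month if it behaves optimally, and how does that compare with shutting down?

Profit = -$202 at x = 5

AVC = 23 - 8x + x^2 has its minimum $7 at x = 4; price $18 clears that bar, so the firm operates.
MC = 23 - 16x + 3x^2. Setting P = MC and taking the root on the rising branch gives x* = 5.
TR = 18·5 = 90. TC = 252 + 40 = 292. Profit = 90 − 292 = -$202.
Shutting down would mean losing the fixed cost of $252, so operating at a loss of $202 is better by $50.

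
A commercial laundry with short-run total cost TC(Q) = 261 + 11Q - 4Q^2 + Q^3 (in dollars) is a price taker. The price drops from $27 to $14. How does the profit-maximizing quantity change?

AVC = 11 - 4Q + Q^2, minimized at Q = 2 where min AVC = $7. MC = 11 - 8Q + 3Q^2.
At P = $27 ≥ min AVC, set P = MC on the rising branch: Q = 4.
At P = $14 ≥ min AVC, set P = MC: Q = 3. The firm stays open but cuts output.

Output falls from 4 to 3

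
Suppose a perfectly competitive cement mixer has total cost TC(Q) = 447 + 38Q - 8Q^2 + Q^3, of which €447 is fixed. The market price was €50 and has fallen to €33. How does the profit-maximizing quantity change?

Output falls from 6 to 5

AVC = 38 - 8Q + Q^2, minimized at Q = 4 where min AVC = €22. MC = 38 - 16Q + 3Q^2.
At P = €50 ≥ min AVC, set P = MC on the rising branch: Q = 6.
At P = €33 ≥ min AVC, set P = MC: Q = 5. The firm stays open but cuts output.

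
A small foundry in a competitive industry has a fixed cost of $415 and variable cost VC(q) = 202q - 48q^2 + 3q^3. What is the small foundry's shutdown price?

The shutdown price is the minimum of AVC. VC = 202q - 48q^2 + 3q^3, so AVC = 202 - 48q + 3q^2.
dAVC/dq = -48 + 6q = 0 gives q = 8. min AVC = 202 - 48·8 + 3·8^2 = 10.
The firm shuts down for any P below $10.

$10 per unit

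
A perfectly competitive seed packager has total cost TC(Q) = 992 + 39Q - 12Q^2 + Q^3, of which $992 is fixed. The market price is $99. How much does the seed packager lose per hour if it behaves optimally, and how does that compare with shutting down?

Profit = -$192 at Q = 10

AVC = 39 - 12Q + Q^2; min AVC = $3 at Q = 6. Since P = $99 ≥ min AVC, the firm produces.
MC = 39 - 24Q + 3Q^2. Setting P = MC and taking the root on the rising branch gives Q* = 10.
TR = 99·10 = 990. TC = 992 + 190 = 1182. Profit = 990 − 1182 = -$192.
That loss of $192 beats the $992 the firm would lose by shutting down; producing recovers $800 of fixed cost.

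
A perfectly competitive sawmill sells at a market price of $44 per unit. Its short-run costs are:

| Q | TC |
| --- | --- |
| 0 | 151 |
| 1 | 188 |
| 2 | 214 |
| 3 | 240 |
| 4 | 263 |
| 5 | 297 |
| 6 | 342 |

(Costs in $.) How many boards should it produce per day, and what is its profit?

Profit at each row (π = 44Q − TC): Q=0: -151; Q=1: -144; Q=2: -126; Q=3: -108; Q=4: -87; Q=5: -77; Q=6: -78.
Profit is maximized at Q = 5. AVC there is 146/5 = $29.20 ≤ P, so producing beats shutting down (which would give -$151).

Q = 5; profit = -$77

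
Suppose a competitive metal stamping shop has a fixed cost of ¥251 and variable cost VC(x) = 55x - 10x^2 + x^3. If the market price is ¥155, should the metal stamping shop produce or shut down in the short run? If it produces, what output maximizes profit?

Strip out fixed cost: VC = 55x - 10x^2 + x^3. Then AVC = 55 - 10x + x^2 and MC = 55 - 20x + 3x^2.
The AVC parabola has its vertex at x = 10/2 = 5, where AVC = 55 - 10·5 + 5^2 = ¥30.
Since P = ¥155 ≥ min AVC = ¥30, price covers variable cost and the firm should produce.
Solving P = MC: -100 - 20x + 3x^2 = 0 ⇒ x = -10/3 or 10. On the upward-sloping branch, x* = 10.
Check: AVC at x = 10 is ¥55 ≤ P, so revenue covers variable cost.
Profit = P·x − TC = 155·10 − 801 = ¥749.

Produce at x = 10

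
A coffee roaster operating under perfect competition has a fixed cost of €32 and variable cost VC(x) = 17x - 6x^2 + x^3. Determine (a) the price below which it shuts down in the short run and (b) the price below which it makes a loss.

Shutdown price = €8; break-even price = €17

AVC = 17 - 6x + x^2; minimized at x = 3, giving min AVC = €8. That is the shutdown price.
ATC = 32/x + 17 - 6x + x^2. Setting dATC/dx = −32/x^2 − 6 + 2x = 0 gives x = 4 (since 2·4^3 − 6·4^2 = 32).
min ATC = 32/4 + 17 − 6·4 + 4^2 = €17. That is the break-even price.
Between these two prices the firm operates at a loss; above €17 it earns a profit.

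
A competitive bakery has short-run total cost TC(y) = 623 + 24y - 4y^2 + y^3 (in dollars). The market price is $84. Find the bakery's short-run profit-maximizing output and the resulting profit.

AVC = 24 - 4y + y^2 has its minimum $20 at y = 2; price $84 clears that bar, so the firm operates.
With MC = 24 - 8y + 3y^2, P = MC on the upward-sloping part at y* = 6.
TR = 84·6 = 504. TC = 623 + 216 = 839. Profit = 504 − 839 = -$335.
That loss of $335 beats the $623 the firm would lose by shutting down; producing recovers $288 of fixed cost.

Profit = -$335 at y = 6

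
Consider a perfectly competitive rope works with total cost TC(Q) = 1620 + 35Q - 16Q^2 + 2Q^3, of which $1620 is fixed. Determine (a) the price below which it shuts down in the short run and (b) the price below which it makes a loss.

Shutdown price = $3; break-even price = $233

AVC = 35 - 16Q + 2Q^2; minimized at Q = 4, giving min AVC = $3. That is the shutdown price.
ATC = 1620/Q + 35 - 16Q + 2Q^2. Setting dATC/dQ = −1620/Q^2 − 16 + 4Q = 0 gives Q = 9 (since 4·9^3 − 16·9^2 = 1620).
min ATC = 1620/9 + 35 − 16·9 + 2·9^2 = $233. That is the break-even price.
Between these two prices the firm operates at a loss; above $233 it earns a profit.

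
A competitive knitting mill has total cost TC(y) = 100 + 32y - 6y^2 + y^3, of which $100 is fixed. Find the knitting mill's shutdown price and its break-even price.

Shutdown price = $23; break-even price = $47

AVC = 32 - 6y + y^2; minimized at y = 3, giving min AVC = $23. That is the shutdown price.
ATC = 100/y + 32 - 6y + y^2. Setting dATC/dy = −100/y^2 − 6 + 2y = 0 gives y = 5 (since 2·5^3 − 6·5^2 = 100).
min ATC = 100/5 + 32 − 6·5 + 5^2 = $47. That is the break-even price.
Between these two prices the firm operates at a loss; above $47 it earns a profit.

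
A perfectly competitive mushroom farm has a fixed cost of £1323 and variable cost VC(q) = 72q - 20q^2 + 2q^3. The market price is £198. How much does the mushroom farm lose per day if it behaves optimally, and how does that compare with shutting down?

AVC = 72 - 20q + 2q^2; min AVC = £22 at q = 5. Since P = £198 ≥ min AVC, the firm produces.
With MC = 72 - 40q + 6q^2, P = MC on the upward-sloping part at q* = 9.
TR = 198·9 = 1782. TC = 1323 + 486 = 1809. Profit = 1782 − 1809 = -£27.
By producing, the firm covers all variable cost plus £1296 of fixed cost; shutting down would lose the full £1323.

Profit = -£27 at q = 9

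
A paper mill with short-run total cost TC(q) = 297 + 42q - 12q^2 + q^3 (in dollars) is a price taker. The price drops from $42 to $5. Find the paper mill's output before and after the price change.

Output falls from 8 to 0 (the firm shuts down)

AVC = 42 - 12q + q^2, minimized at q = 6 where min AVC = $6. MC = 42 - 24q + 3q^2.
At P = $42 ≥ min AVC, set P = MC on the rising branch: q = 8.
At P = $5 < min AVC = $6, price no longer covers variable cost at any output, so the firm shuts down: q = 0.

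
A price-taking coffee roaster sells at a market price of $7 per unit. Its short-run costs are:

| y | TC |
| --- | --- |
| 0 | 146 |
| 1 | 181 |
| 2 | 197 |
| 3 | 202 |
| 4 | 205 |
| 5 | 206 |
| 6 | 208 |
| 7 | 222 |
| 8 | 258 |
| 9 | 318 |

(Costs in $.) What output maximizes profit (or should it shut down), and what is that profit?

Tabulate TR − TC: y=0: -146; y=1: -174; y=2: -183; y=3: -181; y=4: -177; y=5: -171; y=6: -166; y=7: -173; y=8: -202; y=9: -255.
Profit is highest at y = 0. Equivalently, the lowest AVC in the table is 62/6 ≈ $10.33 at y = 6, and P = $7 falls below it — price never covers variable cost, so the firm shuts down and loses only its fixed cost.

y = 0 (shut down); profit = -$146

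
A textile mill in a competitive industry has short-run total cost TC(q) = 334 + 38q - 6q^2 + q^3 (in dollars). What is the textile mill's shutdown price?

The firm shuts down when price falls below the minimum of average variable cost. AVC = VC/q = 38 - 6q + q^2.
dAVC/dq = -6 + 2q = 0 gives q = 3. min AVC = 38 - 6·3 + 3^2 = 29.
The firm shuts down for any P below $29.

$29 per unit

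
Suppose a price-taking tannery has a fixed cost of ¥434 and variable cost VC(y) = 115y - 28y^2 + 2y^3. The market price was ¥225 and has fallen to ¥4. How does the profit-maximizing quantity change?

AVC = 115 - 28y + 2y^2, minimized at y = 7 where min AVC = ¥17. MC = 115 - 56y + 6y^2.
With P = ¥225 above the shutdown price, P = MC gives y = 11.
At P = ¥4 < min AVC = ¥17, price no longer covers variable cost at any output, so the firm shuts down: y = 0.

Output falls from 11 to 0 (the firm shuts down)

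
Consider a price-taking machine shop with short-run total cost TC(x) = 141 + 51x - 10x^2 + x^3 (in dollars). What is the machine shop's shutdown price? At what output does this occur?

$26 per unit, at x = 5

The shutdown price is the minimum of AVC. VC = 51x - 10x^2 + x^3, so AVC = 51 - 10x + x^2.
At the minimum of AVC, MC = AVC. MC = 51 - 20x + 3x^2; setting MC = AVC gives 2x^2 - 10x = 0, so x = 5. min AVC = 26.
The firm shuts down for any P below $26.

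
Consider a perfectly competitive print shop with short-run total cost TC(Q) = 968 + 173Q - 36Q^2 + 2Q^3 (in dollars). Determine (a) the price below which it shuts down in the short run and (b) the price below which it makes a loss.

Shutdown price = min AVC. AVC = 173 - 36Q + 2Q^2, with vertex at Q = 9 and minimum $11.
ATC = 968/Q + 173 - 36Q + 2Q^2. Setting dATC/dQ = −968/Q^2 − 36 + 4Q = 0 gives Q = 11 (since 4·11^3 − 36·11^2 = 968).
min ATC = 968/11 + 173 − 36·11 + 2·11^2 = $107. That is the break-even price.
For $11 ≤ P < $107 the firm produces at a loss; below $11 it shuts down.

Shutdown price = $11; break-even price = $107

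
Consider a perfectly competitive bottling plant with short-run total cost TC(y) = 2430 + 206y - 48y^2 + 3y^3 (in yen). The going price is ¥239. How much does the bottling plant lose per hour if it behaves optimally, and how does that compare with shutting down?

AVC = 206 - 48y + 3y^2 has its minimum ¥14 at y = 8; price ¥239 clears that bar, so the firm operates.
With MC = 206 - 96y + 9y^2, P = MC on the upward-sloping part at y* = 11.
TR = 239·11 = 2629. TC = 2430 + 451 = 2881. Profit = 2629 − 2881 = -¥252.
That loss of ¥252 beats the ¥2430 the firm would lose by shutting down; producing recovers ¥2178 of fixed cost.

Profit = -¥252 at y = 11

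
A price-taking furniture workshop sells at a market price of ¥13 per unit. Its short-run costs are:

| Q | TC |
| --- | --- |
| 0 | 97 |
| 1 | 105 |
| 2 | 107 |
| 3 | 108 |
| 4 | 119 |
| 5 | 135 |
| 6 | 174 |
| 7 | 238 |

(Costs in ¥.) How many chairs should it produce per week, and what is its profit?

Profit at each row (π = 13Q − TC): Q=0: -97; Q=1: -92; Q=2: -81; Q=3: -69; Q=4: -67; Q=5: -70; Q=6: -96; Q=7: -147.
Profit is maximized at Q = 4. AVC there is 22/4 = ¥5.50 ≤ P, so producing beats shutting down (which would give -¥97).

Q = 4; profit = -¥67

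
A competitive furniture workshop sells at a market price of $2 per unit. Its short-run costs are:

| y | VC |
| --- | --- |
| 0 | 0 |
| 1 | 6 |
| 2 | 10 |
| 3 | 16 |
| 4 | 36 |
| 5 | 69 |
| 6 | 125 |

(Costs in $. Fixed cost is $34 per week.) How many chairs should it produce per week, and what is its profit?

Compute π = P·y − TC at each output: y=0: -34; y=1: -38; y=2: -40; y=3: -44; y=4: -62; y=5: -93; y=6: -147.
Profit is highest at y = 0. Equivalently, the lowest AVC in the table is 10/2 ≈ $5 at y = 2, and P = $2 falls below it — price never covers variable cost, so the firm shuts down and loses only its fixed cost.

y = 0 (shut down); profit = -$34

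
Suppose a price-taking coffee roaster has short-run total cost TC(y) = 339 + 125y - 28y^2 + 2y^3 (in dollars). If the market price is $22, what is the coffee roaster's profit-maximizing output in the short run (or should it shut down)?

Shut down

From TC, MC = TC'(y) = 125 - 56y + 6y^2 and AVC = VC/y = 125 - 28y + 2y^2.
The AVC parabola has its vertex at y = 28/4 = 7, where AVC = 125 - 28·7 + 2·7^2 = $27.
Since P = $22 < min AVC = $27, price fails to cover variable cost at any output.
The firm minimizes its loss by shutting down and losing only its fixed cost of $339.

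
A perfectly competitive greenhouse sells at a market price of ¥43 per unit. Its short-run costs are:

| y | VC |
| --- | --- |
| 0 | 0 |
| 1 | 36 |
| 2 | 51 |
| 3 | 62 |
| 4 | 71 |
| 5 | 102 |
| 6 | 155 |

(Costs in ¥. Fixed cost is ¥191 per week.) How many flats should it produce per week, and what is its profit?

y = 5; profit = -¥78

Compute π = P·y − TC at each output: y=0: -191; y=1: -184; y=2: -156; y=3: -124; y=4: -90; y=5: -78; y=6: -88.
Profit is maximized at y = 5. AVC there is 102/5 = ¥20.40 ≤ P, so producing beats shutting down (which would give -¥191).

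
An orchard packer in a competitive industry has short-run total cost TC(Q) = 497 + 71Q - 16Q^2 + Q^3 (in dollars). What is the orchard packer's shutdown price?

$7 per unit

Short-run supply begins at min AVC. From VC = 71Q - 16Q^2 + Q^3, AVC = 71 - 16Q + Q^2.
At the minimum of AVC, MC = AVC. MC = 71 - 32Q + 3Q^2; setting MC = AVC gives 2Q^2 - 16Q = 0, so Q = 8. min AVC = 7.
The firm shuts down for any P below $7.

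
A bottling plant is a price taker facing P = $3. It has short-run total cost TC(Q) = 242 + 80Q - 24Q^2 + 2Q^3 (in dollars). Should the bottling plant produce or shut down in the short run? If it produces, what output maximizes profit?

From TC, MC = TC'(Q) = 80 - 48Q + 6Q^2 and AVC = VC/Q = 80 - 24Q + 2Q^2.
AVC is minimized where dAVC/dQ = -24 + 4Q = 0, at Q = 6; min AVC = 80 - 24·6 + 2·6^2 = $8.
P = $3 lies below min AVC = $8; no output level covers variable cost.
Best response: produce nothing and absorb the $242 fixed cost.

Shut down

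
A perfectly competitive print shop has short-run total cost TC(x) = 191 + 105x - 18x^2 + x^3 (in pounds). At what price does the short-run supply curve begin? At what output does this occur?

Short-run supply begins at min AVC. From VC = 105x - 18x^2 + x^3, AVC = 105 - 18x + x^2.
At the minimum of AVC, MC = AVC. MC = 105 - 36x + 3x^2; setting MC = AVC gives 2x^2 - 18x = 0, so x = 9. min AVC = 24.
For P < £24 the firm produces nothing.

£24 per unit, at x = 9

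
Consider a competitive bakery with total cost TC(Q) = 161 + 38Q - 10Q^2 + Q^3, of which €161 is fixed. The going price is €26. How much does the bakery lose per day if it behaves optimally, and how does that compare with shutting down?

Profit = -€89 at Q = 6

AVC = 38 - 10Q + Q^2 has its minimum €13 at Q = 5; price €26 clears that bar, so the firm operates.
With MC = 38 - 20Q + 3Q^2, P = MC on the upward-sloping part at Q* = 6.
TR = 26·6 = 156. TC = 161 + 84 = 245. Profit = 156 − 245 = -€89.
By producing, the firm covers all variable cost plus €72 of fixed cost; shutting down would lose the full €161.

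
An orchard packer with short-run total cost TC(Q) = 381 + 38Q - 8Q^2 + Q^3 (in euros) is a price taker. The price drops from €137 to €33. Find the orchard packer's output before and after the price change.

Output falls from 9 to 5

MC = 38 - 16Q + 3Q^2; the shutdown threshold is min AVC = €22 (at Q = 4).
At P = €137 ≥ min AVC, set P = MC on the rising branch: Q = 9.
At P = €33 ≥ min AVC, set P = MC: Q = 5. The firm stays open but cuts output.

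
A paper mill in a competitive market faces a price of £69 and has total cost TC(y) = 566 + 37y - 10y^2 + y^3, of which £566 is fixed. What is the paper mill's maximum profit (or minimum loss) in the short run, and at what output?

Profit = -£182 at y = 8

AVC = 37 - 10y + y^2; min AVC = £12 at y = 5. Since P = £69 ≥ min AVC, the firm produces.
With MC = 37 - 20y + 3y^2, P = MC on the upward-sloping part at y* = 8.
TR = 69·8 = 552. TC = 566 + 168 = 734. Profit = 552 − 734 = -£182.
By producing, the firm covers all variable cost plus £384 of fixed cost; shutting down would lose the full £566.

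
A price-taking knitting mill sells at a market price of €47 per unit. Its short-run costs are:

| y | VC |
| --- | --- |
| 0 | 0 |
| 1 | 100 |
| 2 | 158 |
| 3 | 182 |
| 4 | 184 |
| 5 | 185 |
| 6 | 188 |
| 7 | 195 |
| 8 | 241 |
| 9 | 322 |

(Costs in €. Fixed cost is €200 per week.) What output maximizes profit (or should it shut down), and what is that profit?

y = 8; profit = -€65

Profit at each row (π = 47y − TC): y=0: -200; y=1: -253; y=2: -264; y=3: -241; y=4: -196; y=5: -150; y=6: -106; y=7: -66; y=8: -65; y=9: -99.
Profit is maximized at y = 8. AVC there is 241/8 = €30.12 ≤ P, so producing beats shutting down (which would give -€200).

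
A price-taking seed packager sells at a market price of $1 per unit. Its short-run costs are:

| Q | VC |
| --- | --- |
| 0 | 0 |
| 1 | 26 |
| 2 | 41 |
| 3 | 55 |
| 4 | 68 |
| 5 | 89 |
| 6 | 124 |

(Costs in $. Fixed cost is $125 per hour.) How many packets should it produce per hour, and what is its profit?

Q = 0 (shut down); profit = -$125

Tabulate TR − TC: Q=0: -125; Q=1: -150; Q=2: -164; Q=3: -177; Q=4: -189; Q=5: -209; Q=6: -243.
Profit is highest at Q = 0. Equivalently, the lowest AVC in the table is 68/4 ≈ $17 at Q = 4, and P = $1 falls below it — price never covers variable cost, so the firm shuts down and loses only its fixed cost.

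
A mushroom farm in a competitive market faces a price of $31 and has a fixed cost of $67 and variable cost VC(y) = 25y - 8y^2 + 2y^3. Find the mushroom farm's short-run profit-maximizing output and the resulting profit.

Profit = -$31 at y = 3

AVC = 25 - 8y + 2y^2 has its minimum $17 at y = 2; price $31 clears that bar, so the firm operates.
With MC = 25 - 16y + 6y^2, P = MC on the upward-sloping part at y* = 3.
TR = 31·3 = 93. TC = 67 + 57 = 124. Profit = 93 − 124 = -$31.
Shutting down would mean losing the fixed cost of $67, so operating at a loss of $31 is better by $36.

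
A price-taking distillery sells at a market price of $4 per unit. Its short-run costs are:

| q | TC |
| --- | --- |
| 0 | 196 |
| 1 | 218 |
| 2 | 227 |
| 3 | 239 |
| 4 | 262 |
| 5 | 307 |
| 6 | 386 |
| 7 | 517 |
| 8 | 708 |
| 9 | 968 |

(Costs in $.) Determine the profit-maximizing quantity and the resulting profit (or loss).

q = 0 (shut down); profit = -$196

Profit at each row (π = 4q − TC): q=0: -196; q=1: -214; q=2: -219; q=3: -227; q=4: -246; q=5: -287; q=6: -362; q=7: -489; q=8: -676; q=9: -932.
Profit is highest at q = 0. Equivalently, the lowest AVC in the table is 43/3 ≈ $14.33 at q = 3, and P = $4 falls below it — price never covers variable cost, so the firm shuts down and loses only its fixed cost.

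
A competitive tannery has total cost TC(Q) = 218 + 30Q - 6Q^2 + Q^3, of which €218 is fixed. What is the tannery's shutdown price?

The firm shuts down when price falls below the minimum of average variable cost. AVC = VC/Q = 30 - 6Q + Q^2.
At the minimum of AVC, MC = AVC. MC = 30 - 12Q + 3Q^2; setting MC = AVC gives 2Q^2 - 6Q = 0, so Q = 3. min AVC = 21.
For P < €21 the firm produces nothing.

€21 per unit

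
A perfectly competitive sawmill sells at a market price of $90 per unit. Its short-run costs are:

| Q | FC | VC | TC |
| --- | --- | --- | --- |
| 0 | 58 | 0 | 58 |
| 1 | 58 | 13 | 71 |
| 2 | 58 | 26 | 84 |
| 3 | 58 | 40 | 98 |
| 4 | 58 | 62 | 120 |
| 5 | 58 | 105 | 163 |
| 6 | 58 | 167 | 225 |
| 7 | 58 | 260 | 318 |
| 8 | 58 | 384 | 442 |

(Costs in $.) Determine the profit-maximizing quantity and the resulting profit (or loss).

Tabulate TR − TC: Q=0: -58; Q=1: 19; Q=2: 96; Q=3: 172; Q=4: 240; Q=5: 287; Q=6: 315; Q=7: 312; Q=8: 278.
Profit is maximized at Q = 6. AVC there is 167/6 = $27.83 ≤ P, so producing beats shutting down (which would give -$58).

Q = 6; profit = $315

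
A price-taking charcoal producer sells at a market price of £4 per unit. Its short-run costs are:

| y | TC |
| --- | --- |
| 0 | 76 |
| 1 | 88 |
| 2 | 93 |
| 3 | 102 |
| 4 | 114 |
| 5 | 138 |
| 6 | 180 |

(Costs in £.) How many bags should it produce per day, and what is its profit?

Tabulate TR − TC: y=0: -76; y=1: -84; y=2: -85; y=3: -90; y=4: -98; y=5: -118; y=6: -156.
Profit is highest at y = 0. Equivalently, the lowest AVC in the table is 17/2 ≈ £8.50 at y = 2, and P = £4 falls below it — price never covers variable cost, so the firm shuts down and loses only its fixed cost.

y = 0 (shut down); profit = -£76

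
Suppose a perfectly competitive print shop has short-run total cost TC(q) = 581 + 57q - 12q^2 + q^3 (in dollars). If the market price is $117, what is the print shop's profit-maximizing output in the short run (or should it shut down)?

Variable cost is VC = 57q - 12q^2 + q^3, so AVC = VC/q = 57 - 12q + q^2 and MC = dTC/dq = 57 - 24q + 3q^2.
AVC is minimized where dAVC/dq = -12 + 2q = 0, at q = 6; min AVC = 57 - 12·6 + 6^2 = $21.
P = $117 exceeds min AVC = $21, so the firm stays open.
Set P = MC: 117 = 57 - 24q + 3q^2 → -60 - 24q + 3q^2 = 0. The roots are q = -2 and q = 10; the profit-maximizing output is on the rising part of MC, so q* = 10.
Check: AVC at q = 10 is $37 ≤ P, so revenue covers variable cost.
Profit = P·q − TC = 117·10 − 951 = $219.

Produce at q = 10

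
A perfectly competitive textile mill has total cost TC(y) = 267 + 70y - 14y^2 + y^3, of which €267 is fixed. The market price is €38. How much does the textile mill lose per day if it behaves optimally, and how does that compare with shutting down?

Profit = -€139 at y = 8

AVC = 70 - 14y + y^2; min AVC = €21 at y = 7. Since P = €38 ≥ min AVC, the firm produces.
MC = 70 - 28y + 3y^2. Setting P = MC and taking the root on the rising branch gives y* = 8.
TR = 38·8 = 304. TC = 267 + 176 = 443. Profit = 304 − 443 = -€139.
Shutting down would mean losing the fixed cost of €267, so operating at a loss of €139 is better by €128.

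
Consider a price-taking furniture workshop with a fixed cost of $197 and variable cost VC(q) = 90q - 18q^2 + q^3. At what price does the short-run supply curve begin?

$9 per unit

Short-run supply begins at min AVC. From VC = 90q - 18q^2 + q^3, AVC = 90 - 18q + q^2.
At the minimum of AVC, MC = AVC. MC = 90 - 36q + 3q^2; setting MC = AVC gives 2q^2 - 18q = 0, so q = 9. min AVC = 9.
For P < $9 the firm produces nothing.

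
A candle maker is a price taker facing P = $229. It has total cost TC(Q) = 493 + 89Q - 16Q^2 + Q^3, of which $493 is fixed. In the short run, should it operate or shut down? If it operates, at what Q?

From TC, MC = TC'(Q) = 89 - 32Q + 3Q^2 and AVC = VC/Q = 89 - 16Q + Q^2.
AVC is minimized where dAVC/dQ = -16 + 2Q = 0, at Q = 8; min AVC = 89 - 16·8 + 8^2 = $25.
Because $229 ≥ $25, revenue can cover variable cost; the firm operates.
Solving P = MC: -140 - 32Q + 3Q^2 = 0 ⇒ Q = -10/3 or 14. On the upward-sloping branch, Q* = 14.
Check: AVC at Q = 14 is $61 ≤ P, so revenue covers variable cost.
Profit = P·Q − TC = 229·14 − 1347 = $1859.

Produce at Q = 14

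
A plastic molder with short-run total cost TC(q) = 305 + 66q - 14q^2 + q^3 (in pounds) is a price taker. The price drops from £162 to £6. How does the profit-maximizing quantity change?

Output falls from 12 to 0 (the firm shuts down)

AVC = 66 - 14q + q^2, minimized at q = 7 where min AVC = £17. MC = 66 - 28q + 3q^2.
With P = £162 above the shutdown price, P = MC gives q = 12.
At P = £6 < min AVC = £17, price no longer covers variable cost at any output, so the firm shuts down: q = 0.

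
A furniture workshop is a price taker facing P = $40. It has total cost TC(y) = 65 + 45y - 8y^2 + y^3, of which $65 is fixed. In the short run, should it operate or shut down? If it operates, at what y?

From TC, MC = TC'(y) = 45 - 16y + 3y^2 and AVC = VC/y = 45 - 8y + y^2.
The AVC parabola has its vertex at y = 8/2 = 4, where AVC = 45 - 8·4 + 4^2 = $29.
Since P = $40 ≥ min AVC = $29, price covers variable cost and the firm should produce.
Solving P = MC: 5 - 16y + 3y^2 = 0 ⇒ y = 1/3 or 5. On the upward-sloping branch, y* = 5.
Check: AVC at y = 5 is $30 ≤ P, so revenue covers variable cost.
Profit = P·y − TC = 40·5 − 215 = -$15, a loss, but smaller than the $65 fixed cost the firm would lose by shutting down.

Produce at y = 5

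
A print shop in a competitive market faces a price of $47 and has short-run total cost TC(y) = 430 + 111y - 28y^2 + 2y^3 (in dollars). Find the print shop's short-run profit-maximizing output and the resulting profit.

Profit = -$174 at y = 8

AVC = 111 - 28y + 2y^2 has its minimum $13 at y = 7; price $47 clears that bar, so the firm operates.
With MC = 111 - 56y + 6y^2, P = MC on the upward-sloping part at y* = 8.
TR = 47·8 = 376. TC = 430 + 120 = 550. Profit = 376 − 550 = -$174.
By producing, the firm covers all variable cost plus $256 of fixed cost; shutting down would lose the full $430.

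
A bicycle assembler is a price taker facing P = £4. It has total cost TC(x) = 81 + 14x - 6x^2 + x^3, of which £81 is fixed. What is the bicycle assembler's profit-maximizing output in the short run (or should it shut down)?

Shut down

Strip out fixed cost: VC = 14x - 6x^2 + x^3. Then AVC = 14 - 6x + x^2 and MC = 14 - 12x + 3x^2.
AVC hits its minimum where MC = AVC, at x = 3, giving min AVC = 14 - 6·3 + 3^2 = £5.
With P < min AVC (£4 < £5), every unit sold adds to the loss.
Shutting down limits the loss to fixed cost, £81.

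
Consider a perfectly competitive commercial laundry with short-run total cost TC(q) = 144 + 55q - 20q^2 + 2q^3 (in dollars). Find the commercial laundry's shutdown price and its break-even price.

AVC = 55 - 20q + 2q^2; minimized at q = 5, giving min AVC = $5. That is the shutdown price.
ATC = 144/q + 55 - 20q + 2q^2. Setting dATC/dq = −144/q^2 − 20 + 4q = 0 gives q = 6 (since 4·6^3 − 20·6^2 = 144).
min ATC = 144/6 + 55 − 20·6 + 2·6^2 = $31. That is the break-even price.
For $5 ≤ P < $31 the firm produces at a loss; below $5 it shuts down.

Shutdown price = $5; break-even price = $31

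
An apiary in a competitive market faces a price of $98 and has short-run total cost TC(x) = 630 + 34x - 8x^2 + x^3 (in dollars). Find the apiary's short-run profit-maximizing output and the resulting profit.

Profit = -$118 at x = 8

AVC = 34 - 8x + x^2; min AVC = $18 at x = 4. Since P = $98 ≥ min AVC, the firm produces.
MC = 34 - 16x + 3x^2. Setting P = MC and taking the root on the rising branch gives x* = 8.
TR = 98·8 = 784. TC = 630 + 272 = 902. Profit = 784 − 902 = -$118.
Shutting down would mean losing the fixed cost of $630, so operating at a loss of $118 is better by $512.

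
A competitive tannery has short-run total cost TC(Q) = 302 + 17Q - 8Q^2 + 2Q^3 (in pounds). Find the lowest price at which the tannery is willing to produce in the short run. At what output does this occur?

£9 per unit, at Q = 2

Short-run supply begins at min AVC. From VC = 17Q - 8Q^2 + 2Q^3, AVC = 17 - 8Q + 2Q^2.
dAVC/dQ = -8 + 4Q = 0 gives Q = 2. min AVC = 17 - 8·2 + 2·2^2 = 9.
For P < £9 the firm produces nothing.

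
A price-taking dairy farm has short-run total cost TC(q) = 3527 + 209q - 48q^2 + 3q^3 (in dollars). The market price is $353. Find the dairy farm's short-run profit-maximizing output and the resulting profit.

Profit = -$71 at q = 12

AVC = 209 - 48q + 3q^2 has its minimum $17 at q = 8; price $353 clears that bar, so the firm operates.
With MC = 209 - 96q + 9q^2, P = MC on the upward-sloping part at q* = 12.
TR = 353·12 = 4236. TC = 3527 + 780 = 4307. Profit = 4236 − 4307 = -$71.
By producing, the firm covers all variable cost plus $3456 of fixed cost; shutting down would lose the full $3527.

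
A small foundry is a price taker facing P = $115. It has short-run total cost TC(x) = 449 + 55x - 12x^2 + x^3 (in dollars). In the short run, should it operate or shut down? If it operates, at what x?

Variable cost is VC = 55x - 12x^2 + x^3, so AVC = VC/x = 55 - 12x + x^2 and MC = dTC/dx = 55 - 24x + 3x^2.
The AVC parabola has its vertex at x = 12/2 = 6, where AVC = 55 - 12·6 + 6^2 = $19.
P = $115 exceeds min AVC = $19, so the firm stays open.
Set P = MC: 115 = 55 - 24x + 3x^2 → -60 - 24x + 3x^2 = 0. The roots are x = -2 and x = 10; the profit-maximizing output is on the rising part of MC, so x* = 10.
Check: AVC at x = 10 is $35 ≤ P, so revenue covers variable cost.
Profit = P·x − TC = 115·10 − 799 = $351.

Produce at x = 10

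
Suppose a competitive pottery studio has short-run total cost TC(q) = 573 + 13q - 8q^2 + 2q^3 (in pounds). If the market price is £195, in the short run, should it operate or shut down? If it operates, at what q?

From TC, MC = TC'(q) = 13 - 16q + 6q^2 and AVC = VC/q = 13 - 8q + 2q^2.
AVC hits its minimum where MC = AVC, at q = 2, giving min AVC = 13 - 8·2 + 2·2^2 = £5.
P = £195 exceeds min AVC = £5, so the firm stays open.
P = MC gives -182 - 16q + 6q^2 = 0, with roots -13/3 and 7. Take the larger (rising MC): q* = 7.
Check: AVC at q = 7 is £55 ≤ P, so revenue covers variable cost.
Profit = P·q − TC = 195·7 − 958 = £407.

Produce at q = 7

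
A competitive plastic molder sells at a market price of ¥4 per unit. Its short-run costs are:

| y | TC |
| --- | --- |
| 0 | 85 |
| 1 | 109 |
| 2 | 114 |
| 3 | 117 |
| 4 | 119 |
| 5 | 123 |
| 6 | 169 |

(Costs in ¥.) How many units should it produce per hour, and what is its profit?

y = 0 (shut down); profit = -¥85

Tabulate TR − TC: y=0: -85; y=1: -105; y=2: -106; y=3: -105; y=4: -103; y=5: -103; y=6: -145.
Profit is highest at y = 0. Equivalently, the lowest AVC in the table is 38/5 ≈ ¥7.60 at y = 5, and P = ¥4 falls below it — price never covers variable cost, so the firm shuts down and loses only its fixed cost.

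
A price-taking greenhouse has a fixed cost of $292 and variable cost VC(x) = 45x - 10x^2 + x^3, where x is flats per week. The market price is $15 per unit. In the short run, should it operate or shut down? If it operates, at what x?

Shut down

Variable cost is VC = 45x - 10x^2 + x^3, so AVC = VC/x = 45 - 10x + x^2 and MC = dTC/dx = 45 - 20x + 3x^2.
AVC hits its minimum where MC = AVC, at x = 5, giving min AVC = 45 - 10·5 + 5^2 = $20.
P = $15 lies below min AVC = $20; no output level covers variable cost.
Best response: produce nothing and absorb the $292 fixed cost.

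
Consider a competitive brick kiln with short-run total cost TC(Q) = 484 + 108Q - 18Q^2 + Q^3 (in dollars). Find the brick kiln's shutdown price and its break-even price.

AVC = 108 - 18Q + Q^2; minimized at Q = 9, giving min AVC = $27. That is the shutdown price.
ATC = 484/Q + 108 - 18Q + Q^2. Setting dATC/dQ = −484/Q^2 − 18 + 2Q = 0 gives Q = 11 (since 2·11^3 − 18·11^2 = 484).
min ATC = 484/11 + 108 − 18·11 + 11^2 = $75. That is the break-even price.
Between these two prices the firm operates at a loss; above $75 it earns a profit.

Shutdown price = $27; break-even price = $75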